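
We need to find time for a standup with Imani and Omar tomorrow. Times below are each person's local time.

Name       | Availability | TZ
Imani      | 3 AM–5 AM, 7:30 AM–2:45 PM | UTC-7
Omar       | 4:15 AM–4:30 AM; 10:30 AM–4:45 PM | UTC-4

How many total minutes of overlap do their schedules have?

375

Imani in UTC: 10:00-12:00, 14:30-21:45 (add 7h to convert from UTC-7).
Omar in UTC: 08:15-08:30, 14:30-20:45 (add 4h to convert from UTC-4).
Imani ∩ Omar: 14:30-20:45.
Those are the intersection windows.
That's a single block of 375 minutes.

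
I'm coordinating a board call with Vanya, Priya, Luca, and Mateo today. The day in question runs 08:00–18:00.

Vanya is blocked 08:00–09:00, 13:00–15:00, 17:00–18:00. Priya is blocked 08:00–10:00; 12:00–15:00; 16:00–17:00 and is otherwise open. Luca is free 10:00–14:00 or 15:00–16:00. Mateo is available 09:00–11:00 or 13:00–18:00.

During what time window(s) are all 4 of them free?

Vanya free: 09:00-13:00, 15:00-17:00 (invert busy blocks within the working day).
Priya free: 10:00-12:00, 15:00-16:00, 17:00-18:00 (invert busy blocks within the working day).
Luca free: 10:00-14:00, 15:00-16:00.
Mateo free: 09:00-11:00, 13:00-18:00.
Vanya ∩ Priya: 10:00-12:00, 15:00-16:00.
Vanya ∩ Priya ∩ Luca: 10:00-12:00, 15:00-16:00.
Vanya ∩ Priya ∩ Luca ∩ Mateo: 10:00-11:00, 15:00-16:00.

10:00-11:00, 15:00-16:00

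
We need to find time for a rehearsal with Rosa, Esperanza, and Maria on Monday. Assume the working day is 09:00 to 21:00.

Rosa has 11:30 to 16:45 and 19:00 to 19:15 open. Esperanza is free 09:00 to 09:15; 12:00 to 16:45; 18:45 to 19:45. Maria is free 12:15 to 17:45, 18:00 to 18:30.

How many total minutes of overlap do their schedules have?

Rosa ∩ Esperanza: 12:00-16:45, 19:00-19:15.
Rosa ∩ Esperanza ∩ Maria: 12:15-16:45.
That's a single block of 270 minutes.

270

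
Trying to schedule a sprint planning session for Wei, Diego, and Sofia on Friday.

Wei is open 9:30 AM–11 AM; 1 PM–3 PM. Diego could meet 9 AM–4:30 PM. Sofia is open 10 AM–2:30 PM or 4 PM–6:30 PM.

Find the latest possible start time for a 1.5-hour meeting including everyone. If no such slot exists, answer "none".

13:00

Wei ∩ Diego: 09:30-11:00, 13:00-15:00.
Wei ∩ Diego ∩ Sofia: 10:00-11:00, 13:00-14:30.
So the common availability across everyone is 10:00-11:00, 13:00-14:30.
The last common window of at least 90 minutes is 13:00-14:30; a 90-minute meeting can start as late as 13:00 and still end by 14:30.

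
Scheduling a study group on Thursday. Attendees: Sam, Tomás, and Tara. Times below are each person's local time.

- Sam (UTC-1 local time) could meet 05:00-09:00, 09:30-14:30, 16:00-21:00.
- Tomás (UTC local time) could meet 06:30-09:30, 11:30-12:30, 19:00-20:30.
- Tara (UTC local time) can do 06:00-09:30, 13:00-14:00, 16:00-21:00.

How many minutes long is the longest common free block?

180

Sam in UTC: 06:00-10:00, 10:30-15:30, 17:00-22:00 (add 1h to convert from UTC-1).
Tomás in UTC: 06:30-09:30, 11:30-12:30, 19:00-20:30.
Tara in UTC: 06:00-09:30, 13:00-14:00, 16:00-21:00.
Sam ∩ Tomás: 06:30-09:30, 11:30-12:30, 19:00-20:30.
Sam ∩ Tomás ∩ Tara: 06:30-09:30, 19:00-20:30.
The longest is 06:30-09:30 at 180 minutes.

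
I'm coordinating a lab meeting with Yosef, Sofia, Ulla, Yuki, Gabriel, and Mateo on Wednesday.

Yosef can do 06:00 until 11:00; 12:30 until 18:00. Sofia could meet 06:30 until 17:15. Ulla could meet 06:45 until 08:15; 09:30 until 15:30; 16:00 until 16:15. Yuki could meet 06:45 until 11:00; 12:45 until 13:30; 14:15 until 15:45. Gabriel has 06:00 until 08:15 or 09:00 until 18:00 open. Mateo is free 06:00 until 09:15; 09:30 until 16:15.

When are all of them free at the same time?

Yosef ∩ Sofia: 06:30-11:00, 12:30-17:15.
Yosef ∩ Sofia ∩ Ulla: 06:45-08:15, 09:30-11:00, 12:30-15:30, 16:00-16:15.
Yosef ∩ Sofia ∩ Ulla ∩ Yuki: 06:45-08:15, 09:30-11:00, 12:45-13:30, 14:15-15:30.
Yosef ∩ Sofia ∩ Ulla ∩ Yuki ∩ Gabriel: 06:45-08:15, 09:30-11:00, 12:45-13:30, 14:15-15:30.
Yosef ∩ Sofia ∩ Ulla ∩ Yuki ∩ Gabriel ∩ Mateo: 06:45-08:15, 09:30-11:00, 12:45-13:30, 14:15-15:30.

06:45-08:15, 09:30-11:00, 12:45-13:30, 14:15-15:30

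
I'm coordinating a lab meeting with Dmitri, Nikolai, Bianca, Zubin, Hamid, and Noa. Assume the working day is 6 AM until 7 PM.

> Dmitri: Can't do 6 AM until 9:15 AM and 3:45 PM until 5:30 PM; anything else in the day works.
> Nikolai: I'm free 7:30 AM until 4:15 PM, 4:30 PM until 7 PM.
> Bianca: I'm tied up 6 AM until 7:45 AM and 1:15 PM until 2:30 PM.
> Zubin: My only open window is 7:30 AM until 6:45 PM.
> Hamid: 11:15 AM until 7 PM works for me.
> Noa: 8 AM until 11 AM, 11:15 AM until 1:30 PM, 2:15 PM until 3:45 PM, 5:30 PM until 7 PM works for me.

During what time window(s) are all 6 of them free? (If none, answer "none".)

Dmitri free: 09:15-15:45, 17:30-19:00 (invert busy blocks within the working day).
Nikolai free: 07:30-16:15, 16:30-19:00.
Bianca free: 07:45-13:15, 14:30-19:00 (invert busy blocks within the working day).
Zubin free: 07:30-18:45.
Hamid free: 11:15-19:00.
Noa free: 08:00-11:00, 11:15-13:30, 14:15-15:45, 17:30-19:00.
Dmitri ∩ Nikolai: 09:15-15:45, 17:30-19:00.
Dmitri ∩ Nikolai ∩ Bianca: 09:15-13:15, 14:30-15:45, 17:30-19:00.
Dmitri ∩ Nikolai ∩ Bianca ∩ Zubin: 09:15-13:15, 14:30-15:45, 17:30-18:45.
Dmitri ∩ Nikolai ∩ Bianca ∩ Zubin ∩ Hamid: 11:15-13:15, 14:30-15:45, 17:30-18:45.
Dmitri ∩ Nikolai ∩ Bianca ∩ Zubin ∩ Hamid ∩ Noa: 11:15-13:15, 14:30-15:45, 17:30-18:45.

11:15-13:15, 14:30-15:45, 17:30-18:45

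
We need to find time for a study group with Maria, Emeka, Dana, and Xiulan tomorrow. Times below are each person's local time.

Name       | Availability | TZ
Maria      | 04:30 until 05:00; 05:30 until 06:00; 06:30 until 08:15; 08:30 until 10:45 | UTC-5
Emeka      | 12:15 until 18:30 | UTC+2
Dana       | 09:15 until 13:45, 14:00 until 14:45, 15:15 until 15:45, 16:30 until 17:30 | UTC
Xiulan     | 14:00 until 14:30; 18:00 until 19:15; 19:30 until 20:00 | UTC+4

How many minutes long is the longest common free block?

Maria in UTC: 09:30-10:00, 10:30-11:00, 11:30-13:15, 13:30-15:45 (add 5h to convert from UTC-5).
Emeka in UTC: 10:15-16:30 (subtract 2h to convert from UTC+2).
Dana in UTC: 09:15-13:45, 14:00-14:45, 15:15-15:45, 16:30-17:30.
Xiulan in UTC: 10:00-10:30, 14:00-15:15, 15:30-16:00 (subtract 4h to convert from UTC+4).
Maria ∩ Emeka: 10:30-11:00, 11:30-13:15, 13:30-15:45.
Maria ∩ Emeka ∩ Dana: 10:30-11:00, 11:30-13:15, 13:30-13:45, 14:00-14:45, 15:15-15:45.
Maria ∩ Emeka ∩ Dana ∩ Xiulan: 14:00-14:45, 15:30-15:45.
The longest is 14:00-14:45 at 45 minutes.

45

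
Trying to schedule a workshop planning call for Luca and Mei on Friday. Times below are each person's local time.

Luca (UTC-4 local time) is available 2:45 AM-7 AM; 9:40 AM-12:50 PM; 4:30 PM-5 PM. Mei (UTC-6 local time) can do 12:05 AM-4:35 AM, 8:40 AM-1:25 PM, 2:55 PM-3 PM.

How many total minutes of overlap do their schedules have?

Luca in UTC: 06:45-11:00, 13:40-16:50, 20:30-21:00 (add 4h to convert from UTC-4).
Mei in UTC: 06:05-10:35, 14:40-19:25, 20:55-21:00 (add 6h to convert from UTC-6).
Luca ∩ Mei: 06:45-10:35, 14:40-16:50, 20:55-21:00.
So the common availability across everyone is 06:45-10:35, 14:40-16:50, 20:55-21:00.
Summing the common windows: 230 + 130 + 5 = 365 minutes.

365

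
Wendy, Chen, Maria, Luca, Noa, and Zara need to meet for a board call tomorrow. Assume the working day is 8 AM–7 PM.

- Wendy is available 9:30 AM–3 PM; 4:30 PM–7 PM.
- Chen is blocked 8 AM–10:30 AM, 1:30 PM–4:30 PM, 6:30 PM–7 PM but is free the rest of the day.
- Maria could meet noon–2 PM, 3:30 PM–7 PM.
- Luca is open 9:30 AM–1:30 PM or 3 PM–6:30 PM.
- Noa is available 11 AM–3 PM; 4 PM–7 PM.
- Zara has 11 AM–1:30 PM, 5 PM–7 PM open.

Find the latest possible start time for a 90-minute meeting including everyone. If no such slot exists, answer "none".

Wendy free: 09:30-15:00, 16:30-19:00.
Chen free: 10:30-13:30, 16:30-18:30 (invert busy blocks within the working day).
Maria free: 12:00-14:00, 15:30-19:00.
Luca free: 09:30-13:30, 15:00-18:30.
Noa free: 11:00-15:00, 16:00-19:00.
Zara free: 11:00-13:30, 17:00-19:00.
Wendy ∩ Chen: 10:30-13:30, 16:30-18:30.
Wendy ∩ Chen ∩ Maria: 12:00-13:30, 16:30-18:30.
Wendy ∩ Chen ∩ Maria ∩ Luca: 12:00-13:30, 16:30-18:30.
Wendy ∩ Chen ∩ Maria ∩ Luca ∩ Noa: 12:00-13:30, 16:30-18:30.
Wendy ∩ Chen ∩ Maria ∩ Luca ∩ Noa ∩ Zara: 12:00-13:30, 17:00-18:30.
The last common window of at least 90 minutes is 17:00-18:30; a 90-minute meeting can start as late as 17:00 and still end by 18:30.

17:00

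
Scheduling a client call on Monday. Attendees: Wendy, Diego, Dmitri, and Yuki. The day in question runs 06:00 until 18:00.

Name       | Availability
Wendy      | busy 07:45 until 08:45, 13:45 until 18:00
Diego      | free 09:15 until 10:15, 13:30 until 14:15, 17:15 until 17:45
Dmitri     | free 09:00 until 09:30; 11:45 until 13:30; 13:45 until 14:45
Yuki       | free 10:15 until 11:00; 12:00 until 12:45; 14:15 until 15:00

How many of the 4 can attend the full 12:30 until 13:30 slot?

Wendy free: 06:00-07:45, 08:45-13:45 (invert busy blocks within the working day).
Diego free: 09:15-10:15, 13:30-14:15, 17:15-17:45.
Dmitri free: 09:00-09:30, 11:45-13:30, 13:45-14:45.
Yuki free: 10:15-11:00, 12:00-12:45, 14:15-15:00.
Wendy and Dmitri can make the full 12:30-13:30 slot — that's 2.

2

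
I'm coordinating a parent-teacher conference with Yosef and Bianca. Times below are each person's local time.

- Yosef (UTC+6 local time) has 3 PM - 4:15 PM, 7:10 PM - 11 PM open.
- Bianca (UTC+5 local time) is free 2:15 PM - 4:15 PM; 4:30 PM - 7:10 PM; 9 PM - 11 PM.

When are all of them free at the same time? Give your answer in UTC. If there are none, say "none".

09:15-10:15, 13:10-14:10, 16:00-17:00

Yosef in UTC: 09:00-10:15, 13:10-17:00 (subtract 6h to convert from UTC+6).
Bianca in UTC: 09:15-11:15, 11:30-14:10, 16:00-18:00 (subtract 5h to convert from UTC+5).
Yosef ∩ Bianca: 09:15-10:15, 13:10-14:10, 16:00-17:00.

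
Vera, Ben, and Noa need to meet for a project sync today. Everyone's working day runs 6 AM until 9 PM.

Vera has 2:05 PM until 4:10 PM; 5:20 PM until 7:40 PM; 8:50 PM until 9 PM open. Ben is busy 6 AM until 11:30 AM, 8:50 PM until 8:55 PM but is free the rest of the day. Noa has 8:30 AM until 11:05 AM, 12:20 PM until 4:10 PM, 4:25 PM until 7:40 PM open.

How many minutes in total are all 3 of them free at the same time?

265

Vera free: 14:05-16:10, 17:20-19:40, 20:50-21:00.
Ben free: 11:30-20:50, 20:55-21:00 (invert busy blocks within the working day).
Noa free: 08:30-11:05, 12:20-16:10, 16:25-19:40.
Vera ∩ Ben: 14:05-16:10, 17:20-19:40, 20:55-21:00.
Vera ∩ Ben ∩ Noa: 14:05-16:10, 17:20-19:40.
Those are the intersection windows.
Summing the common windows: 125 + 140 = 265 minutes.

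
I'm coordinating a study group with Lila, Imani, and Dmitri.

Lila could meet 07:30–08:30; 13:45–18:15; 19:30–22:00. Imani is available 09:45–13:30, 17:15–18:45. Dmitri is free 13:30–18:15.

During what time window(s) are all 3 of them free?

Lila ∩ Imani: 17:15-18:15.
Lila ∩ Imani ∩ Dmitri: 17:15-18:15.

17:15-18:15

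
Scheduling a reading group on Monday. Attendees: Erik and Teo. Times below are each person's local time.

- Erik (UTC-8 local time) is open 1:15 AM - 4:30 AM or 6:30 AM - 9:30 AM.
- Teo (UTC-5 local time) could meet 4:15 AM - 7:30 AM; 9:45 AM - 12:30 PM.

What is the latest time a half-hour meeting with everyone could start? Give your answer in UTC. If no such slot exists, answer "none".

Erik in UTC: 09:15-12:30, 14:30-17:30 (add 8h to convert from UTC-8).
Teo in UTC: 09:15-12:30, 14:45-17:30 (add 5h to convert from UTC-5).
Erik ∩ Teo: 09:15-12:30, 14:45-17:30.
The last common window of at least 30 minutes is 14:45-17:30; a 30-minute meeting can start as late as 17:00 and still end by 17:30.

17:00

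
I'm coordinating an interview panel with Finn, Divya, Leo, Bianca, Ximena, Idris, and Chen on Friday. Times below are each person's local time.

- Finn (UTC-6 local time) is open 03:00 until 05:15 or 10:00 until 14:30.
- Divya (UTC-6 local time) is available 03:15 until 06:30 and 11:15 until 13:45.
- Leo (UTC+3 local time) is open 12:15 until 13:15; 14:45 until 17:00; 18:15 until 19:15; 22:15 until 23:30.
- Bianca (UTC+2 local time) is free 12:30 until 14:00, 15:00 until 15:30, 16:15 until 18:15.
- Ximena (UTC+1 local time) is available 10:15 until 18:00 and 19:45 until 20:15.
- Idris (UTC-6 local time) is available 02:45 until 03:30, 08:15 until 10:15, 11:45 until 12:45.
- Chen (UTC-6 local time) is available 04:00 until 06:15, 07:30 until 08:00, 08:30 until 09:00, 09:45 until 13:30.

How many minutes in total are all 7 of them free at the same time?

Finn in UTC: 09:00-11:15, 16:00-20:30 (add 6h to convert from UTC-6).
Divya in UTC: 09:15-12:30, 17:15-19:45 (add 6h to convert from UTC-6).
Leo in UTC: 09:15-10:15, 11:45-14:00, 15:15-16:15, 19:15-20:30 (subtract 3h to convert from UTC+3).
Bianca in UTC: 10:30-12:00, 13:00-13:30, 14:15-16:15 (subtract 2h to convert from UTC+2).
Ximena in UTC: 09:15-17:00, 18:45-19:15 (subtract 1h to convert from UTC+1).
Idris in UTC: 08:45-09:30, 14:15-16:15, 17:45-18:45 (add 6h to convert from UTC-6).
Chen in UTC: 10:00-12:15, 13:30-14:00, 14:30-15:00, 15:45-19:30 (add 6h to convert from UTC-6).
Finn ∩ Divya: 09:15-11:15, 17:15-19:45.
Finn ∩ Divya ∩ Leo: 09:15-10:15, 19:15-19:45.
Finn ∩ Divya ∩ Leo ∩ Bianca: ∅.
Finn ∩ Divya ∩ Leo ∩ Bianca ∩ Ximena: ∅.
Finn ∩ Divya ∩ Leo ∩ Bianca ∩ Ximena ∩ Idris: ∅.
Finn ∩ Divya ∩ Leo ∩ Bianca ∩ Ximena ∩ Idris ∩ Chen: ∅.
There is no time when everyone is free.
There is no common window, so the total is 0 minutes.

0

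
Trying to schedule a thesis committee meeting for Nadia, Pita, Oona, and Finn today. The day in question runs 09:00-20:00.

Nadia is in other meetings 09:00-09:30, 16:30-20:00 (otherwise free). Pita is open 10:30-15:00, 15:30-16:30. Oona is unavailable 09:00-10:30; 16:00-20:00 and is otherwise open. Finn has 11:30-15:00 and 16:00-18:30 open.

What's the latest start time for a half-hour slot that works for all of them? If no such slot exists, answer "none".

14:30

Nadia free: 09:30-16:30 (invert busy blocks within the working day).
Pita free: 10:30-15:00, 15:30-16:30.
Oona free: 10:30-16:00 (invert busy blocks within the working day).
Finn free: 11:30-15:00, 16:00-18:30.
Nadia ∩ Pita: 10:30-15:00, 15:30-16:30.
Nadia ∩ Pita ∩ Oona: 10:30-15:00, 15:30-16:00.
Nadia ∩ Pita ∩ Oona ∩ Finn: 11:30-15:00.
The last common window of at least 30 minutes is 11:30-15:00; a 30-minute meeting can start as late as 14:30 and still end by 15:00.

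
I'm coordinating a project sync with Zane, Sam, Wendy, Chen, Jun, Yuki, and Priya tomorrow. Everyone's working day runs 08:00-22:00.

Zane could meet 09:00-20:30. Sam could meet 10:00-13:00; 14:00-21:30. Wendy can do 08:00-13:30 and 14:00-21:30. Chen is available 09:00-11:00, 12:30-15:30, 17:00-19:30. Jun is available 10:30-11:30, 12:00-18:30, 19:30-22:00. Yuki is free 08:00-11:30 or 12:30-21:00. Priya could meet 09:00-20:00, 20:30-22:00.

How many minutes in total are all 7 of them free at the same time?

240

Zane ∩ Sam: 10:00-13:00, 14:00-20:30.
Zane ∩ Sam ∩ Wendy: 10:00-13:00, 14:00-20:30.
Zane ∩ Sam ∩ Wendy ∩ Chen: 10:00-11:00, 12:30-13:00, 14:00-15:30, 17:00-19:30.
Zane ∩ Sam ∩ Wendy ∩ Chen ∩ Jun: 10:30-11:00, 12:30-13:00, 14:00-15:30, 17:00-18:30.
Zane ∩ Sam ∩ Wendy ∩ Chen ∩ Jun ∩ Yuki: 10:30-11:00, 12:30-13:00, 14:00-15:30, 17:00-18:30.
Zane ∩ Sam ∩ Wendy ∩ Chen ∩ Jun ∩ Yuki ∩ Priya: 10:30-11:00, 12:30-13:00, 14:00-15:30, 17:00-18:30.
Those are the intersection windows.
Summing the common windows: 30 + 30 + 90 + 90 = 240 minutes.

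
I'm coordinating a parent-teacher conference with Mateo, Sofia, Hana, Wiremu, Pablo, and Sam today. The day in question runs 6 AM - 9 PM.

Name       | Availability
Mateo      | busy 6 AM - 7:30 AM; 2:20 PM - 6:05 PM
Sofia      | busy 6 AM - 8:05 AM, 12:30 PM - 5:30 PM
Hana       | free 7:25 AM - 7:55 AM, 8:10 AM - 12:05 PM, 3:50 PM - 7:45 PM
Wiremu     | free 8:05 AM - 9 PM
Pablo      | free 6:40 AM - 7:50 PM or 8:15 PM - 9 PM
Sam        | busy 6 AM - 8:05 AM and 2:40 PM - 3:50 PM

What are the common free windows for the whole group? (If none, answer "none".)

Mateo free: 07:30-14:20, 18:05-21:00 (invert busy blocks within the working day).
Sofia free: 08:05-12:30, 17:30-21:00 (invert busy blocks within the working day).
Hana free: 07:25-07:55, 08:10-12:05, 15:50-19:45.
Wiremu free: 08:05-21:00.
Pablo free: 06:40-19:50, 20:15-21:00.
Sam free: 08:05-14:40, 15:50-21:00 (invert busy blocks within the working day).
Mateo ∩ Sofia: 08:05-12:30, 18:05-21:00.
Mateo ∩ Sofia ∩ Hana: 08:10-12:05, 18:05-19:45.
Mateo ∩ Sofia ∩ Hana ∩ Wiremu: 08:10-12:05, 18:05-19:45.
Mateo ∩ Sofia ∩ Hana ∩ Wiremu ∩ Pablo: 08:10-12:05, 18:05-19:45.
Mateo ∩ Sofia ∩ Hana ∩ Wiremu ∩ Pablo ∩ Sam: 08:10-12:05, 18:05-19:45.

08:10-12:05, 18:05-19:45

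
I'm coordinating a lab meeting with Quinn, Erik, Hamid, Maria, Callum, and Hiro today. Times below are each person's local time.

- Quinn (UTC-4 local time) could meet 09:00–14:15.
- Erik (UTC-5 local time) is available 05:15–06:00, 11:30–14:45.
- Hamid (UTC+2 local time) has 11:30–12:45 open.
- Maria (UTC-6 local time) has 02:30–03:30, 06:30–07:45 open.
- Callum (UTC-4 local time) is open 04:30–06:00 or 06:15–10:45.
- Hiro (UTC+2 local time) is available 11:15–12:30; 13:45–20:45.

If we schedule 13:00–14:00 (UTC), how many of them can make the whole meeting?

3

Quinn in UTC: 13:00-18:15 (add 4h to convert from UTC-4).
Erik in UTC: 10:15-11:00, 16:30-19:45 (add 5h to convert from UTC-5).
Hamid in UTC: 09:30-10:45 (subtract 2h to convert from UTC+2).
Maria in UTC: 08:30-09:30, 12:30-13:45 (add 6h to convert from UTC-6).
Callum in UTC: 08:30-10:00, 10:15-14:45 (add 4h to convert from UTC-4).
Hiro in UTC: 09:15-10:30, 11:45-18:45 (subtract 2h to convert from UTC+2).
Quinn, Callum, and Hiro can make the full 13:00-14:00 slot — that's 3.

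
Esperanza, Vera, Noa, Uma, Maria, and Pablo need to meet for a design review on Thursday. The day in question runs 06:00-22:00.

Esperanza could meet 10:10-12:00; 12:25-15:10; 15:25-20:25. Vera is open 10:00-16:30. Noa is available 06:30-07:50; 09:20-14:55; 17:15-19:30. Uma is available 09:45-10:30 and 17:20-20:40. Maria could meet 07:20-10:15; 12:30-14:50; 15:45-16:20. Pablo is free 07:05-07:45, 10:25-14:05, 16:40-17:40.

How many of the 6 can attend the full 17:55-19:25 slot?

3

Esperanza, Noa, and Uma can make the full 17:55-19:25 slot — that's 3.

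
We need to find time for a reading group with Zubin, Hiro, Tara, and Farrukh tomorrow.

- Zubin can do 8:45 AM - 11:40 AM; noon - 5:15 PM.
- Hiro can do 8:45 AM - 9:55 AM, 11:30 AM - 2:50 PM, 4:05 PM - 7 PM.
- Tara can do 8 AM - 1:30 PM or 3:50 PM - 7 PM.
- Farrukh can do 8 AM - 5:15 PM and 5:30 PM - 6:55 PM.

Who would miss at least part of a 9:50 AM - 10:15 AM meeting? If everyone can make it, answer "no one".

Hiro

Zubin: free for 09:50-10:15. Hiro: not fully free for 09:50-10:15. Tara: free for 09:50-10:15. Farrukh: free for 09:50-10:15.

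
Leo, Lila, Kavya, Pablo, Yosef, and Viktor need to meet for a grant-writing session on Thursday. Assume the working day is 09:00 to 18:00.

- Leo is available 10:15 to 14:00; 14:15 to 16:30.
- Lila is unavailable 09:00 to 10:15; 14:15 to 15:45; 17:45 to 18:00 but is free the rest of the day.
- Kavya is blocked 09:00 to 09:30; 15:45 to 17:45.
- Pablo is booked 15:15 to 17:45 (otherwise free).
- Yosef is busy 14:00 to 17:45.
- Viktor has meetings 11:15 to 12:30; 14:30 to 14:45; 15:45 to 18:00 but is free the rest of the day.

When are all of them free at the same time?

Leo free: 10:15-14:00, 14:15-16:30.
Lila free: 10:15-14:15, 15:45-17:45 (invert busy blocks within the working day).
Kavya free: 09:30-15:45, 17:45-18:00 (invert busy blocks within the working day).
Pablo free: 09:00-15:15, 17:45-18:00 (invert busy blocks within the working day).
Yosef free: 09:00-14:00, 17:45-18:00 (invert busy blocks within the working day).
Viktor free: 09:00-11:15, 12:30-14:30, 14:45-15:45 (invert busy blocks within the working day).
Leo ∩ Lila: 10:15-14:00, 15:45-16:30.
Leo ∩ Lila ∩ Kavya: 10:15-14:00.
Leo ∩ Lila ∩ Kavya ∩ Pablo: 10:15-14:00.
Leo ∩ Lila ∩ Kavya ∩ Pablo ∩ Yosef: 10:15-14:00.
Leo ∩ Lila ∩ Kavya ∩ Pablo ∩ Yosef ∩ Viktor: 10:15-11:15, 12:30-14:00.
Those are the intersection windows.

10:15-11:15, 12:30-14:00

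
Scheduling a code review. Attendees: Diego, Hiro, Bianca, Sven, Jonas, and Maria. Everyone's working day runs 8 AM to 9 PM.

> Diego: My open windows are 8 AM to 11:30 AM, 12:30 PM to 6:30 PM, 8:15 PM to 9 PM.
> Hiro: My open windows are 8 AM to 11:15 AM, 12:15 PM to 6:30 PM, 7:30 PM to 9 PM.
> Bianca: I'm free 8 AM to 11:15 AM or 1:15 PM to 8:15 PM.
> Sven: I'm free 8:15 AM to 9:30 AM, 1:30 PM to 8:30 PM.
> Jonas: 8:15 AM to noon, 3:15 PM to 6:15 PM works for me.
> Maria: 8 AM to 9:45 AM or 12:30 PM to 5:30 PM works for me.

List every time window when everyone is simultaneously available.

08:15-09:30, 15:15-17:30

Diego ∩ Hiro: 08:00-11:15, 12:30-18:30, 20:15-21:00.
Diego ∩ Hiro ∩ Bianca: 08:00-11:15, 13:15-18:30.
Diego ∩ Hiro ∩ Bianca ∩ Sven: 08:15-09:30, 13:30-18:30.
Diego ∩ Hiro ∩ Bianca ∩ Sven ∩ Jonas: 08:15-09:30, 15:15-18:15.
Diego ∩ Hiro ∩ Bianca ∩ Sven ∩ Jonas ∩ Maria: 08:15-09:30, 15:15-17:30.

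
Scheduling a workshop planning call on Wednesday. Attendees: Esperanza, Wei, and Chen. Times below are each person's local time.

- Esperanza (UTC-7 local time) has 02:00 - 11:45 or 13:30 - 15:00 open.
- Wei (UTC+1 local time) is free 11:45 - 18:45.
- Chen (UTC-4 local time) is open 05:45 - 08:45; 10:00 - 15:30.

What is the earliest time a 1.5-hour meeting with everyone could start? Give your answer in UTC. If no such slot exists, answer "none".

10:45

Esperanza in UTC: 09:00-18:45, 20:30-22:00 (add 7h to convert from UTC-7).
Wei in UTC: 10:45-17:45 (subtract 1h to convert from UTC+1).
Chen in UTC: 09:45-12:45, 14:00-19:30 (add 4h to convert from UTC-4).
Esperanza ∩ Wei: 10:45-17:45.
Esperanza ∩ Wei ∩ Chen: 10:45-12:45, 14:00-17:45.
The first common window of at least 90 minutes is 10:45-12:45, so the earliest start is 10:45.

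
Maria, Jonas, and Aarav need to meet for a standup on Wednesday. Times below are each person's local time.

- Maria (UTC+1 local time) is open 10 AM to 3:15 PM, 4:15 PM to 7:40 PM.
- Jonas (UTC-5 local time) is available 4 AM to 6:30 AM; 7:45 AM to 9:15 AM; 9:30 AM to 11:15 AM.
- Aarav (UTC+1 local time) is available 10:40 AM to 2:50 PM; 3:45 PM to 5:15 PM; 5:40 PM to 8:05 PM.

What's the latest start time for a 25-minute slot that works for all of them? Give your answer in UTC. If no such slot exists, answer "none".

15:50

Maria in UTC: 09:00-14:15, 15:15-18:40 (subtract 1h to convert from UTC+1).
Jonas in UTC: 09:00-11:30, 12:45-14:15, 14:30-16:15 (add 5h to convert from UTC-5).
Aarav in UTC: 09:40-13:50, 14:45-16:15, 16:40-19:05 (subtract 1h to convert from UTC+1).
Maria ∩ Jonas: 09:00-11:30, 12:45-14:15, 15:15-16:15.
Maria ∩ Jonas ∩ Aarav: 09:40-11:30, 12:45-13:50, 15:15-16:15.
Those are the intersection windows.
The last common window of at least 25 minutes is 15:15-16:15; a 25-minute meeting can start as late as 15:50 and still end by 16:15.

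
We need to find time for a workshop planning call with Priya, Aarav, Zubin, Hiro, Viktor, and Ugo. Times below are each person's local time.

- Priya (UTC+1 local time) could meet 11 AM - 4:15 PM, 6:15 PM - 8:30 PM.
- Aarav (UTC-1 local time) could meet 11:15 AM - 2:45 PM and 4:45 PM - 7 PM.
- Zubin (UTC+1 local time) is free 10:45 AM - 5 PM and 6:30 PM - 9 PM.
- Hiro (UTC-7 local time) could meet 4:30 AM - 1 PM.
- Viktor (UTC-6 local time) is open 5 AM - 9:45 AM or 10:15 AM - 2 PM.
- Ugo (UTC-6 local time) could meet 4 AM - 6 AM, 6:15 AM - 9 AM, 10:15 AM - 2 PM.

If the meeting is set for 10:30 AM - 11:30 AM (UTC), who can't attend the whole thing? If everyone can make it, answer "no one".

Aarav, Hiro, Viktor

Priya in UTC: 10:00-15:15, 17:15-19:30 (subtract 1h to convert from UTC+1).
Aarav in UTC: 12:15-15:45, 17:45-20:00 (add 1h to convert from UTC-1).
Zubin in UTC: 09:45-16:00, 17:30-20:00 (subtract 1h to convert from UTC+1).
Hiro in UTC: 11:30-20:00 (add 7h to convert from UTC-7).
Viktor in UTC: 11:00-15:45, 16:15-20:00 (add 6h to convert from UTC-6).
Ugo in UTC: 10:00-12:00, 12:15-15:00, 16:15-20:00 (add 6h to convert from UTC-6).
Priya: free for 10:30-11:30. Aarav: not fully free for 10:30-11:30. Zubin: free for 10:30-11:30. Hiro: not fully free for 10:30-11:30. Viktor: not fully free for 10:30-11:30. Ugo: free for 10:30-11:30.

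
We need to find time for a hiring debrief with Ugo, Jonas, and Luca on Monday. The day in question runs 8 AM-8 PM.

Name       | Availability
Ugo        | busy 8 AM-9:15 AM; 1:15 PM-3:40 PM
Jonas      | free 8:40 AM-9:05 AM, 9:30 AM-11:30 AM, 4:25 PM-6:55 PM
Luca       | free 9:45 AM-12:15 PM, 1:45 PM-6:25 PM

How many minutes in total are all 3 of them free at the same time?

225

Ugo free: 09:15-13:15, 15:40-20:00 (invert busy blocks within the working day).
Jonas free: 08:40-09:05, 09:30-11:30, 16:25-18:55.
Luca free: 09:45-12:15, 13:45-18:25.
Ugo ∩ Jonas: 09:30-11:30, 16:25-18:55.
Ugo ∩ Jonas ∩ Luca: 09:45-11:30, 16:25-18:25.
Those are the intersection windows.
Summing the common windows: 105 + 120 = 225 minutes.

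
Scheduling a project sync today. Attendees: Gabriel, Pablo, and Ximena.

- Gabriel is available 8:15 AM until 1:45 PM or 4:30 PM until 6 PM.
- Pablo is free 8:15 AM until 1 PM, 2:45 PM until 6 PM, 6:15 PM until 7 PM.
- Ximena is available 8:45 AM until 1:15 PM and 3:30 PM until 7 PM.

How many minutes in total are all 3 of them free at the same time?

Gabriel ∩ Pablo: 08:15-13:00, 16:30-18:00.
Gabriel ∩ Pablo ∩ Ximena: 08:45-13:00, 16:30-18:00.
Summing the common windows: 255 + 90 = 345 minutes.

345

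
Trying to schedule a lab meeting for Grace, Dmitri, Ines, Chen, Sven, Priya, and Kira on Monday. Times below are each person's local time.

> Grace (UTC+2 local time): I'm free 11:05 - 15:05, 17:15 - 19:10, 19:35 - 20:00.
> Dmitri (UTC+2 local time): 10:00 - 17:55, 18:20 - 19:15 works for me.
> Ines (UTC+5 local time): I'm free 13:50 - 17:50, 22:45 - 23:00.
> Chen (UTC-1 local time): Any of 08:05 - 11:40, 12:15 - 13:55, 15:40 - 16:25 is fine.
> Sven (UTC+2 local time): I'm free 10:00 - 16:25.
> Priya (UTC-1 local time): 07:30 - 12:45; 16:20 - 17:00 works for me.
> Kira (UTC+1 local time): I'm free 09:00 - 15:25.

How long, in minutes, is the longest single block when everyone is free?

Grace in UTC: 09:05-13:05, 15:15-17:10, 17:35-18:00 (subtract 2h to convert from UTC+2).
Dmitri in UTC: 08:00-15:55, 16:20-17:15 (subtract 2h to convert from UTC+2).
Ines in UTC: 08:50-12:50, 17:45-18:00 (subtract 5h to convert from UTC+5).
Chen in UTC: 09:05-12:40, 13:15-14:55, 16:40-17:25 (add 1h to convert from UTC-1).
Sven in UTC: 08:00-14:25 (subtract 2h to convert from UTC+2).
Priya in UTC: 08:30-13:45, 17:20-18:00 (add 1h to convert from UTC-1).
Kira in UTC: 08:00-14:25 (subtract 1h to convert from UTC+1).
Grace ∩ Dmitri: 09:05-13:05, 15:15-15:55, 16:20-17:10.
Grace ∩ Dmitri ∩ Ines: 09:05-12:50.
Grace ∩ Dmitri ∩ Ines ∩ Chen: 09:05-12:40.
Grace ∩ Dmitri ∩ Ines ∩ Chen ∩ Sven: 09:05-12:40.
Grace ∩ Dmitri ∩ Ines ∩ Chen ∩ Sven ∩ Priya: 09:05-12:40.
Grace ∩ Dmitri ∩ Ines ∩ Chen ∩ Sven ∩ Priya ∩ Kira: 09:05-12:40.
The longest is 09:05-12:40 at 215 minutes.

215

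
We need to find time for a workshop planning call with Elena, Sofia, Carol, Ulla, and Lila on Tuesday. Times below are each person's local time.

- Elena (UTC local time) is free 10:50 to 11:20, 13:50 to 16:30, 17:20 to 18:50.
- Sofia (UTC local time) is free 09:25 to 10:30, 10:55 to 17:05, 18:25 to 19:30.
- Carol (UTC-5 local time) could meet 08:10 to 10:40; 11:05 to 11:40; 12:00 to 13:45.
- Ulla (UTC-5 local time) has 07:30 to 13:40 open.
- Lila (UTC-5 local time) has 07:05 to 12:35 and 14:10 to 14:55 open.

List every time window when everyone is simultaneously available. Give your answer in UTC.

13:50-15:40, 16:05-16:30

Elena in UTC: 10:50-11:20, 13:50-16:30, 17:20-18:50.
Sofia in UTC: 09:25-10:30, 10:55-17:05, 18:25-19:30.
Carol in UTC: 13:10-15:40, 16:05-16:40, 17:00-18:45 (add 5h to convert from UTC-5).
Ulla in UTC: 12:30-18:40 (add 5h to convert from UTC-5).
Lila in UTC: 12:05-17:35, 19:10-19:55 (add 5h to convert from UTC-5).
Elena ∩ Sofia: 10:55-11:20, 13:50-16:30, 18:25-18:50.
Elena ∩ Sofia ∩ Carol: 13:50-15:40, 16:05-16:30, 18:25-18:45.
Elena ∩ Sofia ∩ Carol ∩ Ulla: 13:50-15:40, 16:05-16:30, 18:25-18:40.
Elena ∩ Sofia ∩ Carol ∩ Ulla ∩ Lila: 13:50-15:40, 16:05-16:30.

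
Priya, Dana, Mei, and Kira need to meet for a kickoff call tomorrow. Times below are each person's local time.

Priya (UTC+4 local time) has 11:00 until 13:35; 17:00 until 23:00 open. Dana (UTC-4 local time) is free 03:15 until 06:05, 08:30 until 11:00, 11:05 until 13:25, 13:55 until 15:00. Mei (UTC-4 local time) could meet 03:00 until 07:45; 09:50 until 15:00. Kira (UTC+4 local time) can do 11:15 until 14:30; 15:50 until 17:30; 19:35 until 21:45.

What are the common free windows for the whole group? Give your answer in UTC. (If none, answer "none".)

07:15-09:35, 15:35-17:25

Priya in UTC: 07:00-09:35, 13:00-19:00 (subtract 4h to convert from UTC+4).
Dana in UTC: 07:15-10:05, 12:30-15:00, 15:05-17:25, 17:55-19:00 (add 4h to convert from UTC-4).
Mei in UTC: 07:00-11:45, 13:50-19:00 (add 4h to convert from UTC-4).
Kira in UTC: 07:15-10:30, 11:50-13:30, 15:35-17:45 (subtract 4h to convert from UTC+4).
Priya ∩ Dana: 07:15-09:35, 13:00-15:00, 15:05-17:25, 17:55-19:00.
Priya ∩ Dana ∩ Mei: 07:15-09:35, 13:50-15:00, 15:05-17:25, 17:55-19:00.
Priya ∩ Dana ∩ Mei ∩ Kira: 07:15-09:35, 15:35-17:25.
Those are the intersection windows.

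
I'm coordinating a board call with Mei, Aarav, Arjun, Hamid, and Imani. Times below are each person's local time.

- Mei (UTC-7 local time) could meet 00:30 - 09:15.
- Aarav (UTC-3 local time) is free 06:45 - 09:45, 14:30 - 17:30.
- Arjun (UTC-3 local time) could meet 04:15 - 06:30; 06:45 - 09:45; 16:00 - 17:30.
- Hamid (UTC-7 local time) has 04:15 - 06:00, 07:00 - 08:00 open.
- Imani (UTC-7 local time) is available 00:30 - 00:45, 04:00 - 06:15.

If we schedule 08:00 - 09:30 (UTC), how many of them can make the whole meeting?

2

Mei in UTC: 07:30-16:15 (add 7h to convert from UTC-7).
Aarav in UTC: 09:45-12:45, 17:30-20:30 (add 3h to convert from UTC-3).
Arjun in UTC: 07:15-09:30, 09:45-12:45, 19:00-20:30 (add 3h to convert from UTC-3).
Hamid in UTC: 11:15-13:00, 14:00-15:00 (add 7h to convert from UTC-7).
Imani in UTC: 07:30-07:45, 11:00-13:15 (add 7h to convert from UTC-7).
Mei and Arjun can make the full 08:00-09:30 slot — that's 2.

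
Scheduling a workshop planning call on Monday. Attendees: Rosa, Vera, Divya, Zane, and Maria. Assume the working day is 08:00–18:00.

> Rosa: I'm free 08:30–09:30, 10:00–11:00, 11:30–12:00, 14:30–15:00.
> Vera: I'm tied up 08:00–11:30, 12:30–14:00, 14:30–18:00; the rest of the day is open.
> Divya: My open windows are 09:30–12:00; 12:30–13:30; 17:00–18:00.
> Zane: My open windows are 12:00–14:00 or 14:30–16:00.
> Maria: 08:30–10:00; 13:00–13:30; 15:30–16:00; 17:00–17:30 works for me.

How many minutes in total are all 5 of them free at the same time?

0

Rosa free: 08:30-09:30, 10:00-11:00, 11:30-12:00, 14:30-15:00.
Vera free: 11:30-12:30, 14:00-14:30 (invert busy blocks within the working day).
Divya free: 09:30-12:00, 12:30-13:30, 17:00-18:00.
Zane free: 12:00-14:00, 14:30-16:00.
Maria free: 08:30-10:00, 13:00-13:30, 15:30-16:00, 17:00-17:30.
Rosa ∩ Vera: 11:30-12:00.
Rosa ∩ Vera ∩ Divya: 11:30-12:00.
Rosa ∩ Vera ∩ Divya ∩ Zane: ∅.
Rosa ∩ Vera ∩ Divya ∩ Zane ∩ Maria: ∅.
There is no time when everyone is free.
There is no common window, so the total is 0 minutes.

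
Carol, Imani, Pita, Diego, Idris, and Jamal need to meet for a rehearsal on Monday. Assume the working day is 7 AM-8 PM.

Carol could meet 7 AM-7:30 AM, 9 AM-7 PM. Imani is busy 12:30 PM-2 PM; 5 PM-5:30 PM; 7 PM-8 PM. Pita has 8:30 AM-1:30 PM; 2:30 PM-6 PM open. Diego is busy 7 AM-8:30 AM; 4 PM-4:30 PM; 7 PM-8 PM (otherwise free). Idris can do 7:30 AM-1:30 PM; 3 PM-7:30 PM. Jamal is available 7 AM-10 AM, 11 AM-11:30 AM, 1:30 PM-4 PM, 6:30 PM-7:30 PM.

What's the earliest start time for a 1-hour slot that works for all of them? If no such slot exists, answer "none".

09:00

Carol free: 07:00-07:30, 09:00-19:00.
Imani free: 07:00-12:30, 14:00-17:00, 17:30-19:00 (invert busy blocks within the working day).
Pita free: 08:30-13:30, 14:30-18:00.
Diego free: 08:30-16:00, 16:30-19:00 (invert busy blocks within the working day).
Idris free: 07:30-13:30, 15:00-19:30.
Jamal free: 07:00-10:00, 11:00-11:30, 13:30-16:00, 18:30-19:30.
Carol ∩ Imani: 07:00-07:30, 09:00-12:30, 14:00-17:00, 17:30-19:00.
Carol ∩ Imani ∩ Pita: 09:00-12:30, 14:30-17:00, 17:30-18:00.
Carol ∩ Imani ∩ Pita ∩ Diego: 09:00-12:30, 14:30-16:00, 16:30-17:00, 17:30-18:00.
Carol ∩ Imani ∩ Pita ∩ Diego ∩ Idris: 09:00-12:30, 15:00-16:00, 16:30-17:00, 17:30-18:00.
Carol ∩ Imani ∩ Pita ∩ Diego ∩ Idris ∩ Jamal: 09:00-10:00, 11:00-11:30, 15:00-16:00.
The first common window of at least 60 minutes is 09:00-10:00, so the earliest start is 09:00.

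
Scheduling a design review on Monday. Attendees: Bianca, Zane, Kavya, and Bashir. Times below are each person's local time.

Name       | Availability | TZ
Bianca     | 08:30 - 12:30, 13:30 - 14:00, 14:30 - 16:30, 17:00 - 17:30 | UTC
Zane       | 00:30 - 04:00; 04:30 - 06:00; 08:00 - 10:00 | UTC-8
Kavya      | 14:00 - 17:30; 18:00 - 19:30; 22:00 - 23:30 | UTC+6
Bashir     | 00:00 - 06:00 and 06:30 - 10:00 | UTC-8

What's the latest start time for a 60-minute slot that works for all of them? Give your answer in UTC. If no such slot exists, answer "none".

10:30

Bianca in UTC: 08:30-12:30, 13:30-14:00, 14:30-16:30, 17:00-17:30.
Zane in UTC: 08:30-12:00, 12:30-14:00, 16:00-18:00 (add 8h to convert from UTC-8).
Kavya in UTC: 08:00-11:30, 12:00-13:30, 16:00-17:30 (subtract 6h to convert from UTC+6).
Bashir in UTC: 08:00-14:00, 14:30-18:00 (add 8h to convert from UTC-8).
Bianca ∩ Zane: 08:30-12:00, 13:30-14:00, 16:00-16:30, 17:00-17:30.
Bianca ∩ Zane ∩ Kavya: 08:30-11:30, 16:00-16:30, 17:00-17:30.
Bianca ∩ Zane ∩ Kavya ∩ Bashir: 08:30-11:30, 16:00-16:30, 17:00-17:30.
The last common window of at least 60 minutes is 08:30-11:30; a 60-minute meeting can start as late as 10:30 and still end by 11:30.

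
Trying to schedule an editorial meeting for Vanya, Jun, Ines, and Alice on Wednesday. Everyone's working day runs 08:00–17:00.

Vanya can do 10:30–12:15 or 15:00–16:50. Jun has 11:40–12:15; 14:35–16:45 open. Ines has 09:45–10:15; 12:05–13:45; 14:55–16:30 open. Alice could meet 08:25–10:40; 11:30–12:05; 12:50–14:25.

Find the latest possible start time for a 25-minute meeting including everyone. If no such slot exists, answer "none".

none

Vanya ∩ Jun: 11:40-12:15, 15:00-16:45.
Vanya ∩ Jun ∩ Ines: 12:05-12:15, 15:00-16:30.
Vanya ∩ Jun ∩ Ines ∩ Alice: ∅.
There is no time when everyone is free.
No common window is at least 25 minutes long.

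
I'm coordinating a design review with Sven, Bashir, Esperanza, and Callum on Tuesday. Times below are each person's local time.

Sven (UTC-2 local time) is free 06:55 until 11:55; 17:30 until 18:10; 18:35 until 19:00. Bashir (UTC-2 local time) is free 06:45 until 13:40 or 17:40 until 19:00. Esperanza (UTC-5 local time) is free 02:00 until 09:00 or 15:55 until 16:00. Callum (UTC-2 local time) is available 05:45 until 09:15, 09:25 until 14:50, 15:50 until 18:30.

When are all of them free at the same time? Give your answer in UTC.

Sven in UTC: 08:55-13:55, 19:30-20:10, 20:35-21:00 (add 2h to convert from UTC-2).
Bashir in UTC: 08:45-15:40, 19:40-21:00 (add 2h to convert from UTC-2).
Esperanza in UTC: 07:00-14:00, 20:55-21:00 (add 5h to convert from UTC-5).
Callum in UTC: 07:45-11:15, 11:25-16:50, 17:50-20:30 (add 2h to convert from UTC-2).
Sven ∩ Bashir: 08:55-13:55, 19:40-20:10, 20:35-21:00.
Sven ∩ Bashir ∩ Esperanza: 08:55-13:55, 20:55-21:00.
Sven ∩ Bashir ∩ Esperanza ∩ Callum: 08:55-11:15, 11:25-13:55.

08:55-11:15, 11:25-13:55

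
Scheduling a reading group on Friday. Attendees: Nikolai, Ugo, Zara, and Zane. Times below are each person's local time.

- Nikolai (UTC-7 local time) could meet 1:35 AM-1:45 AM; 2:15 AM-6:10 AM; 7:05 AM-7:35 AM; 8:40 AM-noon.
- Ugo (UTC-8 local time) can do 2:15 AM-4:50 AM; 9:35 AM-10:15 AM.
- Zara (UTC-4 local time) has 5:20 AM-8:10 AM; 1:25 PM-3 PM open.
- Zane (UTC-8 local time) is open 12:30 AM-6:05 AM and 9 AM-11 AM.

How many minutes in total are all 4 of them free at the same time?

155

Nikolai in UTC: 08:35-08:45, 09:15-13:10, 14:05-14:35, 15:40-19:00 (add 7h to convert from UTC-7).
Ugo in UTC: 10:15-12:50, 17:35-18:15 (add 8h to convert from UTC-8).
Zara in UTC: 09:20-12:10, 17:25-19:00 (add 4h to convert from UTC-4).
Zane in UTC: 08:30-14:05, 17:00-19:00 (add 8h to convert from UTC-8).
Nikolai ∩ Ugo: 10:15-12:50, 17:35-18:15.
Nikolai ∩ Ugo ∩ Zara: 10:15-12:10, 17:35-18:15.
Nikolai ∩ Ugo ∩ Zara ∩ Zane: 10:15-12:10, 17:35-18:15.
So the common availability across everyone is 10:15-12:10, 17:35-18:15.
Summing the common windows: 115 + 40 = 155 minutes.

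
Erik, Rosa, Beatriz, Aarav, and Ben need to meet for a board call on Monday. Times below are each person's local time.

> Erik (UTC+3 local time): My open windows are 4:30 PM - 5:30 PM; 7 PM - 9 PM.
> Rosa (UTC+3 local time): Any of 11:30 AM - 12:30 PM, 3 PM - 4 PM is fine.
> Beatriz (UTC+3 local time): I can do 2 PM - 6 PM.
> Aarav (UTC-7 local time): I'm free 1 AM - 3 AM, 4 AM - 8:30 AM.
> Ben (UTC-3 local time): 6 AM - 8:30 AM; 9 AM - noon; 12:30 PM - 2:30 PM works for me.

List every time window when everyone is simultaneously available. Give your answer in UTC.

none

Erik in UTC: 13:30-14:30, 16:00-18:00 (subtract 3h to convert from UTC+3).
Rosa in UTC: 08:30-09:30, 12:00-13:00 (subtract 3h to convert from UTC+3).
Beatriz in UTC: 11:00-15:00 (subtract 3h to convert from UTC+3).
Aarav in UTC: 08:00-10:00, 11:00-15:30 (add 7h to convert from UTC-7).
Ben in UTC: 09:00-11:30, 12:00-15:00, 15:30-17:30 (add 3h to convert from UTC-3).
Erik ∩ Rosa: ∅.
Erik ∩ Rosa ∩ Beatriz: ∅.
Erik ∩ Rosa ∩ Beatriz ∩ Aarav: ∅.
Erik ∩ Rosa ∩ Beatriz ∩ Aarav ∩ Ben: ∅.
There is no time when everyone is free.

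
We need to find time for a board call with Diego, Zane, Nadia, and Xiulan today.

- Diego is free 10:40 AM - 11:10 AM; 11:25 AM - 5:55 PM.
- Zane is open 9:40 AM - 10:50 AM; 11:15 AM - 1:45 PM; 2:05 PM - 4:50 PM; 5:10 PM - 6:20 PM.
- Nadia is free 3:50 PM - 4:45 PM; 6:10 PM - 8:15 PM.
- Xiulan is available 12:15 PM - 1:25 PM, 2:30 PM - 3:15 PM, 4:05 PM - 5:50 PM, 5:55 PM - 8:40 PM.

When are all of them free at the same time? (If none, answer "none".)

16:05-16:45

Diego ∩ Zane: 10:40-10:50, 11:25-13:45, 14:05-16:50, 17:10-17:55.
Diego ∩ Zane ∩ Nadia: 15:50-16:45.
Diego ∩ Zane ∩ Nadia ∩ Xiulan: 16:05-16:45.
Those are the intersection windows.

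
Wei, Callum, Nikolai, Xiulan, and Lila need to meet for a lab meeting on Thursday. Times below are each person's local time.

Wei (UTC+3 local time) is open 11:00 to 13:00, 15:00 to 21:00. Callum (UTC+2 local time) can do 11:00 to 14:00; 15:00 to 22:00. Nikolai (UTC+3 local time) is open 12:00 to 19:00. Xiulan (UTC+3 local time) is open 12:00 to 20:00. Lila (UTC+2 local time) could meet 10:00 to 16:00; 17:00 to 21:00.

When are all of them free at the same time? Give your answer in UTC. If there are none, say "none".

Wei in UTC: 08:00-10:00, 12:00-18:00 (subtract 3h to convert from UTC+3).
Callum in UTC: 09:00-12:00, 13:00-20:00 (subtract 2h to convert from UTC+2).
Nikolai in UTC: 09:00-16:00 (subtract 3h to convert from UTC+3).
Xiulan in UTC: 09:00-17:00 (subtract 3h to convert from UTC+3).
Lila in UTC: 08:00-14:00, 15:00-19:00 (subtract 2h to convert from UTC+2).
Wei ∩ Callum: 09:00-10:00, 13:00-18:00.
Wei ∩ Callum ∩ Nikolai: 09:00-10:00, 13:00-16:00.
Wei ∩ Callum ∩ Nikolai ∩ Xiulan: 09:00-10:00, 13:00-16:00.
Wei ∩ Callum ∩ Nikolai ∩ Xiulan ∩ Lila: 09:00-10:00, 13:00-14:00, 15:00-16:00.
Those are the intersection windows.

09:00-10:00, 13:00-14:00, 15:00-16:00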